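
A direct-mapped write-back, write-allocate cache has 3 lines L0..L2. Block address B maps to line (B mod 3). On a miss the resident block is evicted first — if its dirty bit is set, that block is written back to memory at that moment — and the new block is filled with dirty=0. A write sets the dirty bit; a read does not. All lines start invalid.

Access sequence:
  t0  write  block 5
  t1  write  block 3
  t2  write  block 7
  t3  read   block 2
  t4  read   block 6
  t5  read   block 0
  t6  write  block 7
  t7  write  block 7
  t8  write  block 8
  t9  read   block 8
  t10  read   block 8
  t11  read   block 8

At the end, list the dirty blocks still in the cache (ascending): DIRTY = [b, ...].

0: W B5 -> L2 miss  d=D]
1: W B3 -> L0 miss  d=D]
2: W B7 -> L1 miss  d=D]
3: R B2 -> L2 miss wb->B5  d=-]
4: R B6 -> L0 miss wb->B3  d=-]
5: R B0 -> L0 miss  d=-]
6: W B7 -> L1 hit  d=D]
7: W B7 -> L1 hit  d=D]
8: W B8 -> L2 miss  d=D]
9: R B8 -> L2 hit  d=D]
10: R B8 -> L2 hit  d=D]
11: R B8 -> L2 hit  d=D]

DIRTY = [7, 8]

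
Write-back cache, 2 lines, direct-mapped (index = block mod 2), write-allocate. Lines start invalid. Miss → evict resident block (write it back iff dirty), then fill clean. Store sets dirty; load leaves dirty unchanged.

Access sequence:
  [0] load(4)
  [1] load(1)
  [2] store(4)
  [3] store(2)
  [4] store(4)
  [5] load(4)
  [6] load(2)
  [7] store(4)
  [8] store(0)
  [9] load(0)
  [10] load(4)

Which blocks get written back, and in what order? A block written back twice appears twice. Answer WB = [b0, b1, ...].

WB = [4, 2, 4, 4, 0]

0: R B4 -> L0 miss  d=-]
1: R B1 -> L1 miss  d=-]
2: W B4 -> L0 hit  d=D]
3: W B2 -> L0 miss wb->B4  d=D]
4: W B4 -> L0 miss wb->B2  d=D]
5: R B4 -> L0 hit  d=D]
6: R B2 -> L0 miss wb->B4  d=-]
7: W B4 -> L0 miss  d=D]
8: W B0 -> L0 miss wb->B4  d=D]
9: R B0 -> L0 hit  d=D]
10: R B4 -> L0 miss wb->B0  d=-]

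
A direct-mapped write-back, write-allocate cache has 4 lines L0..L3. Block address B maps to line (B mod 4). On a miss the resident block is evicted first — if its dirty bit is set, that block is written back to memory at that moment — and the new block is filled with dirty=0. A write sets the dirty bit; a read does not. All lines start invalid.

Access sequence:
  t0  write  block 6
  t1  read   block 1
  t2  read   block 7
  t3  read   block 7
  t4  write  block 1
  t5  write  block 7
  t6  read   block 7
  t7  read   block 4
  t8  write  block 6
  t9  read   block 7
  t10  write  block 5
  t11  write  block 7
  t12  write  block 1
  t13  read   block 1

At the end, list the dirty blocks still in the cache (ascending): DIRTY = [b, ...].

DIRTY = [1, 6, 7]

0: W B6 -> L2 miss  d=D]
1: R B1 -> L1 miss  d=-]
2: R B7 -> L3 miss  d=-]
3: R B7 -> L3 hit  d=-]
4: W B1 -> L1 hit  d=D]
5: W B7 -> L3 hit  d=D]
6: R B7 -> L3 hit  d=D]
7: R B4 -> L0 miss  d=-]
8: W B6 -> L2 hit  d=D]
9: R B7 -> L3 hit  d=D]
10: W B5 -> L1 miss wb->B1  d=D]
11: W B7 -> L3 hit  d=D]
12: W B1 -> L1 miss wb->B5  d=D]
13: R B1 -> L1 hit  d=D]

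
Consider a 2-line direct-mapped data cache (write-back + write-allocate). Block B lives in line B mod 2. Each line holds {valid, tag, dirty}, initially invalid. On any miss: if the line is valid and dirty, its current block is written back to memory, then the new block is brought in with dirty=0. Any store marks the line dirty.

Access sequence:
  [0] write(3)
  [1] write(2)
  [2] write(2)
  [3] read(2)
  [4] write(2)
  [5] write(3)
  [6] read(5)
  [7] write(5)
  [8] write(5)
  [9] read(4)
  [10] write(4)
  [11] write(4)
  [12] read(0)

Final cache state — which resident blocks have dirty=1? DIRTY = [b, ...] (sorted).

0: W B3 -> L1 miss  d=D]
1: W B2 -> L0 miss  d=D]
2: W B2 -> L0 hit  d=D]
3: R B2 -> L0 hit  d=D]
4: W B2 -> L0 hit  d=D]
5: W B3 -> L1 hit  d=D]
6: R B5 -> L1 miss wb->B3  d=-]
7: W B5 -> L1 hit  d=D]
8: W B5 -> L1 hit  d=D]
9: R B4 -> L0 miss wb->B2  d=-]
10: W B4 -> L0 hit  d=D]
11: W B4 -> L0 hit  d=D]
12: R B0 -> L0 miss wb->B4  d=-]

DIRTY = [5]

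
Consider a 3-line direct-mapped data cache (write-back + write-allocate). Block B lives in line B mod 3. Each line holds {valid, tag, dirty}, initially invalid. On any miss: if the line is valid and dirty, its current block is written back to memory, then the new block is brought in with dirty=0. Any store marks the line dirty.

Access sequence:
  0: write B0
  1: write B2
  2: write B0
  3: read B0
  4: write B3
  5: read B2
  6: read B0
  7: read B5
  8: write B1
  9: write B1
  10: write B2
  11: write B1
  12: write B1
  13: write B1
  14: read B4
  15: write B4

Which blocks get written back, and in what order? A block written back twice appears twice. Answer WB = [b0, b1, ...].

WB = [0, 3, 2, 1]

0: W B0 → L0 miss [D]
1: W B2 → L2 miss [D]
2: W B0 → L0 hit [D]
3: R B0 → L0 hit [D]
4: W B3 → L0 miss wb→B0 [D]
5: R B2 → L2 hit [D]
6: R B0 → L0 miss wb→B3 [-]
7: R B5 → L2 miss wb→B2 [-]
8: W B1 → L1 miss [D]
9: W B1 → L1 hit [D]
10: W B2 → L2 miss [D]
11: W B1 → L1 hit [D]
12: W B1 → L1 hit [D]
13: W B1 → L1 hit [D]
14: R B4 → L1 miss wb→B1 [-]
15: W B4 → L1 hit [D]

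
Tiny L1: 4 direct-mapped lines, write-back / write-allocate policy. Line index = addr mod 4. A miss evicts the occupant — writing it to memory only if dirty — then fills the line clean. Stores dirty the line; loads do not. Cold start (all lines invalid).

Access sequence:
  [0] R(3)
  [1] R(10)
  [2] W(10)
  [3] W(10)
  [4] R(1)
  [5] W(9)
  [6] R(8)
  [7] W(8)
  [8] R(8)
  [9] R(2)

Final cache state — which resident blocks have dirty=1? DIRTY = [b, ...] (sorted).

0: R B3 -> L3 miss  d=-]
1: R B10 -> L2 miss  d=-]
2: W B10 -> L2 hit  d=D]
3: W B10 -> L2 hit  d=D]
4: R B1 -> L1 miss  d=-]
5: W B9 -> L1 miss  d=D]
6: R B8 -> L0 miss  d=-]
7: W B8 -> L0 hit  d=D]
8: R B8 -> L0 hit  d=D]
9: R B2 -> L2 miss wb->B10  d=-]

DIRTY = [8, 9]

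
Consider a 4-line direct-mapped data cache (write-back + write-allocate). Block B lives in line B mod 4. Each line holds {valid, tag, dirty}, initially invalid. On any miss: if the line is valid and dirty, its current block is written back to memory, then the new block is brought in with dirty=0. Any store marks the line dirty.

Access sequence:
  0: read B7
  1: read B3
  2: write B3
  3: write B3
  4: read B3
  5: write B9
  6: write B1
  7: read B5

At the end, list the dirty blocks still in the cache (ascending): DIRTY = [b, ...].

0: R B7 → L3 miss [-]
1: R B3 → L3 miss [-]
2: W B3 → L3 hit [D]
3: W B3 → L3 hit [D]
4: R B3 → L3 hit [D]
5: W B9 → L1 miss [D]
6: W B1 → L1 miss wb→B9 [D]
7: R B5 → L1 miss wb→B1 [-]

DIRTY = [3]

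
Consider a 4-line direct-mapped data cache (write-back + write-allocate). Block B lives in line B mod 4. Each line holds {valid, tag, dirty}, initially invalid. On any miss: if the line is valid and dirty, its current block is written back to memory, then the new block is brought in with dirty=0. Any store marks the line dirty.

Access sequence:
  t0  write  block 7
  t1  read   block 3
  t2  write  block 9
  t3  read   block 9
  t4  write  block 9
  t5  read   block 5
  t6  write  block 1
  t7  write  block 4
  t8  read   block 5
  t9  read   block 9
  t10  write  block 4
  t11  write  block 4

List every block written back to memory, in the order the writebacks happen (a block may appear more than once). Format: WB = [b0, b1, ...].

WB = [7, 9, 1]

0: W B7 -> L3 miss  d=D]
1: R B3 -> L3 miss wb->B7  d=-]
2: W B9 -> L1 miss  d=D]
3: R B9 -> L1 hit  d=D]
4: W B9 -> L1 hit  d=D]
5: R B5 -> L1 miss wb->B9  d=-]
6: W B1 -> L1 miss  d=D]
7: W B4 -> L0 miss  d=D]
8: R B5 -> L1 miss wb->B1  d=-]
9: R B9 -> L1 miss  d=-]
10: W B4 -> L0 hit  d=D]
11: W B4 -> L0 hit  d=D]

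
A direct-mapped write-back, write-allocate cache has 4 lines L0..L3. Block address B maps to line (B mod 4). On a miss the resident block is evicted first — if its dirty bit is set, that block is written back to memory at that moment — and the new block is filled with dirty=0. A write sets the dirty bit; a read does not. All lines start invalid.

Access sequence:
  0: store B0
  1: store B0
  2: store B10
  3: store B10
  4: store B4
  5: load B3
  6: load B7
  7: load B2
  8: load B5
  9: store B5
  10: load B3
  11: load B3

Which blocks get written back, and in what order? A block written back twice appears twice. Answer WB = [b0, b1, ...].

WB = [0, 10]

0: W B0 -> L0 miss  d=D]
1: W B0 -> L0 hit  d=D]
2: W B10 -> L2 miss  d=D]
3: W B10 -> L2 hit  d=D]
4: W B4 -> L0 miss wb->B0  d=D]
5: R B3 -> L3 miss  d=-]
6: R B7 -> L3 miss  d=-]
7: R B2 -> L2 miss wb->B10  d=-]
8: R B5 -> L1 miss  d=-]
9: W B5 -> L1 hit  d=D]
10: R B3 -> L3 miss  d=-]
11: R B3 -> L3 hit  d=-]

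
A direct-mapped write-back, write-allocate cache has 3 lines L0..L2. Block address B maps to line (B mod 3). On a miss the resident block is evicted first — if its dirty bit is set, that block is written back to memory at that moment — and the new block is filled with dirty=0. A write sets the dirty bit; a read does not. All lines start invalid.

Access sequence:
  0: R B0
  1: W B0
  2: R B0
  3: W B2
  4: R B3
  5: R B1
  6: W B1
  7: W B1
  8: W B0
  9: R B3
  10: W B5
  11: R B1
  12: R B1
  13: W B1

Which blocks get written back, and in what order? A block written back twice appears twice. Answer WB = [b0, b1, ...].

0: R B0 -> L0 miss  d=-]
1: W B0 -> L0 hit  d=D]
2: R B0 -> L0 hit  d=D]
3: W B2 -> L2 miss  d=D]
4: R B3 -> L0 miss wb->B0  d=-]
5: R B1 -> L1 miss  d=-]
6: W B1 -> L1 hit  d=D]
7: W B1 -> L1 hit  d=D]
8: W B0 -> L0 miss  d=D]
9: R B3 -> L0 miss wb->B0  d=-]
10: W B5 -> L2 miss wb->B2  d=D]
11: R B1 -> L1 hit  d=D]
12: R B1 -> L1 hit  d=D]
13: W B1 -> L1 hit  d=D]

WB = [0, 0, 2]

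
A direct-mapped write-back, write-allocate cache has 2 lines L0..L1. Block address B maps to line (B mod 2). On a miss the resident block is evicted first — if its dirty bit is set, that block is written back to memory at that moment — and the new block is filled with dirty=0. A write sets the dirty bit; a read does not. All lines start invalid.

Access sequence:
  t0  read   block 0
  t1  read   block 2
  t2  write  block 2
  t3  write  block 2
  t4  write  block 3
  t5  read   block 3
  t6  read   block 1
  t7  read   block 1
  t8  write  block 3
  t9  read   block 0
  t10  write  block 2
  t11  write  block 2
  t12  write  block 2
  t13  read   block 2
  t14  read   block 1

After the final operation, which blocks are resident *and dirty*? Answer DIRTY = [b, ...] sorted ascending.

0: R B0 → L0 miss [-]
1: R B2 → L0 miss [-]
2: W B2 → L0 hit [D]
3: W B2 → L0 hit [D]
4: W B3 → L1 miss [D]
5: R B3 → L1 hit [D]
6: R B1 → L1 miss wb→B3 [-]
7: R B1 → L1 hit [-]
8: W B3 → L1 miss [D]
9: R B0 → L0 miss wb→B2 [-]
10: W B2 → L0 miss [D]
11: W B2 → L0 hit [D]
12: W B2 → L0 hit [D]
13: R B2 → L0 hit [D]
14: R B1 → L1 miss wb→B3 [-]

DIRTY = [2]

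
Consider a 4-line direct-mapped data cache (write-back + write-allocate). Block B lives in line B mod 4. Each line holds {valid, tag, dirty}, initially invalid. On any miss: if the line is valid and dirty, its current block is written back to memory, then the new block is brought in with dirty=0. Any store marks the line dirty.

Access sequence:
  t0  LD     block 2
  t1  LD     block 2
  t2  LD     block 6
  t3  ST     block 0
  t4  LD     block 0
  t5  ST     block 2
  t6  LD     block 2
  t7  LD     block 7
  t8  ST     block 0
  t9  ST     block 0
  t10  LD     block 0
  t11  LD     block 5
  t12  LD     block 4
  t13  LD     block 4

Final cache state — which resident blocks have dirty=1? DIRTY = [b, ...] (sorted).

  0 | R B2 → L2 miss [-]
  1 | R B2 → L2 hit [-]
  2 | R B6 → L2 miss [-]
  3 | W B0 → L0 miss [D]
  4 | R B0 → L0 hit [D]
  5 | W B2 → L2 miss [D]
  6 | R B2 → L2 hit [D]
  7 | R B7 → L3 miss [-]
  8 | W B0 → L0 hit [D]
  9 | W B0 → L0 hit [D]
  10 | R B0 → L0 hit [D]
  11 | R B5 → L1 miss [-]
  12 | R B4 → L0 miss wb→B0 [-]
  13 | R B4 → L0 hit [-]

DIRTY = [2]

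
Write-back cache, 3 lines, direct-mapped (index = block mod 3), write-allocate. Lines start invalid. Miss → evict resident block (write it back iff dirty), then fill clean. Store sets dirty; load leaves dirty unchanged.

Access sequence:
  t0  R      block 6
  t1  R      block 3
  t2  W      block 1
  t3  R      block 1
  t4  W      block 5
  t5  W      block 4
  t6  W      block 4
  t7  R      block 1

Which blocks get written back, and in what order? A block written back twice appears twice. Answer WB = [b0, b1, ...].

WB = [1, 4]

  0 | R B6 → L0 miss [-]
  1 | R B3 → L0 miss [-]
  2 | W B1 → L1 miss [D]
  3 | R B1 → L1 hit [D]
  4 | W B5 → L2 miss [D]
  5 | W B4 → L1 miss wb→B1 [D]
  6 | W B4 → L1 hit [D]
  7 | R B1 → L1 miss wb→B4 [-]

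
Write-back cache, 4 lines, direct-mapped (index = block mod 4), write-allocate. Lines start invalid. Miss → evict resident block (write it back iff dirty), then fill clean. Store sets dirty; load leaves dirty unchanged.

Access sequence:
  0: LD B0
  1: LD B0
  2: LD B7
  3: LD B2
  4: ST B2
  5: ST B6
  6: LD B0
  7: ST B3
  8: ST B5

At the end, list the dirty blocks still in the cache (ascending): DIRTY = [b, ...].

DIRTY = [3, 5, 6]

  0 | R B0 → L0 miss [-]
  1 | R B0 → L0 hit [-]
  2 | R B7 → L3 miss [-]
  3 | R B2 → L2 miss [-]
  4 | W B2 → L2 hit [D]
  5 | W B6 → L2 miss wb→B2 [D]
  6 | R B0 → L0 hit [-]
  7 | W B3 → L3 miss [D]
  8 | W B5 → L1 miss [D]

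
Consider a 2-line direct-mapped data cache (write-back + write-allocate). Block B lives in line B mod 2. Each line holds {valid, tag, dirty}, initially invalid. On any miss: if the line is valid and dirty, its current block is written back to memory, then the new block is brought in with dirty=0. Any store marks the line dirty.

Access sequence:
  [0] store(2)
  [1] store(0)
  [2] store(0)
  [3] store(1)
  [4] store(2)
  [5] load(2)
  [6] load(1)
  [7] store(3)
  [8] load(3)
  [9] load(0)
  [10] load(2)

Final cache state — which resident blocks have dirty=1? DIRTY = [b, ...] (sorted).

0: W B2 -> L0 miss  d=D]
1: W B0 -> L0 miss wb->B2  d=D]
2: W B0 -> L0 hit  d=D]
3: W B1 -> L1 miss  d=D]
4: W B2 -> L0 miss wb->B0  d=D]
5: R B2 -> L0 hit  d=D]
6: R B1 -> L1 hit  d=D]
7: W B3 -> L1 miss wb->B1  d=D]
8: R B3 -> L1 hit  d=D]
9: R B0 -> L0 miss wb->B2  d=-]
10: R B2 -> L0 miss  d=-]

DIRTY = [3]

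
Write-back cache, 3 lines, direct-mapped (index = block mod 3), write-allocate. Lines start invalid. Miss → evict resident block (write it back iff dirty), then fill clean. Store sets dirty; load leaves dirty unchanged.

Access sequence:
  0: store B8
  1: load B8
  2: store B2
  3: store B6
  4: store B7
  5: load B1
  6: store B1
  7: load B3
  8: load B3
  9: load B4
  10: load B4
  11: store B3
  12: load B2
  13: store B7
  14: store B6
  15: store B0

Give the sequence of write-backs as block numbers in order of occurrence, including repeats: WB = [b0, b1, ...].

  0 | W B8 → L2 miss [D]
  1 | R B8 → L2 hit [D]
  2 | W B2 → L2 miss wb→B8 [D]
  3 | W B6 → L0 miss [D]
  4 | W B7 → L1 miss [D]
  5 | R B1 → L1 miss wb→B7 [-]
  6 | W B1 → L1 hit [D]
  7 | R B3 → L0 miss wb→B6 [-]
  8 | R B3 → L0 hit [-]
  9 | R B4 → L1 miss wb→B1 [-]
  10 | R B4 → L1 hit [-]
  11 | W B3 → L0 hit [D]
  12 | R B2 → L2 hit [D]
  13 | W B7 → L1 miss [D]
  14 | W B6 → L0 miss wb→B3 [D]
  15 | W B0 → L0 miss wb→B6 [D]

WB = [8, 7, 6, 1, 3, 6]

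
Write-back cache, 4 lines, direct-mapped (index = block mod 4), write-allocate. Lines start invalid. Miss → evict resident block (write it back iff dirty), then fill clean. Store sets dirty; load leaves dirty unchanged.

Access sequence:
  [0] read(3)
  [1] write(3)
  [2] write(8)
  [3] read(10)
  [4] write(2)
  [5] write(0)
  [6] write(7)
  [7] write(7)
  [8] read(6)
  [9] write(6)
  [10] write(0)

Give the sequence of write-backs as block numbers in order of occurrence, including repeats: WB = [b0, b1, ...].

WB = [8, 3, 2]

0: R B3 → L3 miss [-]
1: W B3 → L3 hit [D]
2: W B8 → L0 miss [D]
3: R B10 → L2 miss [-]
4: W B2 → L2 miss [D]
5: W B0 → L0 miss wb→B8 [D]
6: W B7 → L3 miss wb→B3 [D]
7: W B7 → L3 hit [D]
8: R B6 → L2 miss wb→B2 [-]
9: W B6 → L2 hit [D]
10: W B0 → L0 hit [D]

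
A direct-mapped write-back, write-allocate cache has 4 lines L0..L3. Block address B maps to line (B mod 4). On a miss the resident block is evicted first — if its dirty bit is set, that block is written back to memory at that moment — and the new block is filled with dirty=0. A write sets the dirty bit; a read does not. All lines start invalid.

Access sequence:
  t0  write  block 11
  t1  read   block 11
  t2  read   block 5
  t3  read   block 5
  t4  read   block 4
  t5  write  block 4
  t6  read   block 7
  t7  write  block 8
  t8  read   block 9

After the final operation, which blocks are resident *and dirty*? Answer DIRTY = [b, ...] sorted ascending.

DIRTY = [8]

0: W B11 -> L3 miss  d=D]
1: R B11 -> L3 hit  d=D]
2: R B5 -> L1 miss  d=-]
3: R B5 -> L1 hit  d=-]
4: R B4 -> L0 miss  d=-]
5: W B4 -> L0 hit  d=D]
6: R B7 -> L3 miss wb->B11  d=-]
7: W B8 -> L0 miss wb->B4  d=D]
8: R B9 -> L1 miss  d=-]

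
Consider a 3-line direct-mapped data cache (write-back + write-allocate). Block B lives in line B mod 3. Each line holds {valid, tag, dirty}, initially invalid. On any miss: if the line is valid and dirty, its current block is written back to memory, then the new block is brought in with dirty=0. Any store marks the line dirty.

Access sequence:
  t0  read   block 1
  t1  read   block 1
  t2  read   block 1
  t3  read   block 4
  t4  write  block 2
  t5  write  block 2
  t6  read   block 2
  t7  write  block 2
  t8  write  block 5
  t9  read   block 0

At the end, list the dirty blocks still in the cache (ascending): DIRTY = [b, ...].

DIRTY = [5]

0: R B1 -> L1 miss  d=-]
1: R B1 -> L1 hit  d=-]
2: R B1 -> L1 hit  d=-]
3: R B4 -> L1 miss  d=-]
4: W B2 -> L2 miss  d=D]
5: W B2 -> L2 hit  d=D]
6: R B2 -> L2 hit  d=D]
7: W B2 -> L2 hit  d=D]
8: W B5 -> L2 miss wb->B2  d=D]
9: R B0 -> L0 miss  d=-]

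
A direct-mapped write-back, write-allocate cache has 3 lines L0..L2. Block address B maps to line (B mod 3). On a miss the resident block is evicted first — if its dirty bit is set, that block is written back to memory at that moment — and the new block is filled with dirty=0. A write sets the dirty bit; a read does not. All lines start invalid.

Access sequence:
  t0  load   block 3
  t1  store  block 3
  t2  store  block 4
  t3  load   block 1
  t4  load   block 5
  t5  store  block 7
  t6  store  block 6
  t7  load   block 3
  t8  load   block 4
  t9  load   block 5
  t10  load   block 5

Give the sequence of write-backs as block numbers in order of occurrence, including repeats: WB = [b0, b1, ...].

  0 | R B3 → L0 miss [-]
  1 | W B3 → L0 hit [D]
  2 | W B4 → L1 miss [D]
  3 | R B1 → L1 miss wb→B4 [-]
  4 | R B5 → L2 miss [-]
  5 | W B7 → L1 miss [D]
  6 | W B6 → L0 miss wb→B3 [D]
  7 | R B3 → L0 miss wb→B6 [-]
  8 | R B4 → L1 miss wb→B7 [-]
  9 | R B5 → L2 hit [-]
  10 | R B5 → L2 hit [-]

WB = [4, 3, 6, 7]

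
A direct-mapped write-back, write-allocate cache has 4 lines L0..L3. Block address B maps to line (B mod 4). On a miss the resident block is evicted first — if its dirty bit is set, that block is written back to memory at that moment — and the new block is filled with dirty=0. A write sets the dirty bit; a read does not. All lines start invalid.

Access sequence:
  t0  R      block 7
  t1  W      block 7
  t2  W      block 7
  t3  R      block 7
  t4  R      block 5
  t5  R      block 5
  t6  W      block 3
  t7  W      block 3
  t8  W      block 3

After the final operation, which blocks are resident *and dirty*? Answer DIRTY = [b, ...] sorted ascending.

  0 | R B7 → L3 miss [-]
  1 | W B7 → L3 hit [D]
  2 | W B7 → L3 hit [D]
  3 | R B7 → L3 hit [D]
  4 | R B5 → L1 miss [-]
  5 | R B5 → L1 hit [-]
  6 | W B3 → L3 miss wb→B7 [D]
  7 | W B3 → L3 hit [D]
  8 | W B3 → L3 hit [D]

DIRTY = [3]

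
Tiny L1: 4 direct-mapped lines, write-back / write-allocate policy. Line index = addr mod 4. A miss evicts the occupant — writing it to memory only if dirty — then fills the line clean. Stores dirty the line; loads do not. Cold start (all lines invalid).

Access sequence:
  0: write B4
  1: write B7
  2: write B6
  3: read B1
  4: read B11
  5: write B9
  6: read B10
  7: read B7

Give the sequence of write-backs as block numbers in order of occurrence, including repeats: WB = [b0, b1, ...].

WB = [7, 6]

0: W B4 -> L0 miss  d=D]
1: W B7 -> L3 miss  d=D]
2: W B6 -> L2 miss  d=D]
3: R B1 -> L1 miss  d=-]
4: R B11 -> L3 miss wb->B7  d=-]
5: W B9 -> L1 miss  d=D]
6: R B10 -> L2 miss wb->B6  d=-]
7: R B7 -> L3 miss  d=-]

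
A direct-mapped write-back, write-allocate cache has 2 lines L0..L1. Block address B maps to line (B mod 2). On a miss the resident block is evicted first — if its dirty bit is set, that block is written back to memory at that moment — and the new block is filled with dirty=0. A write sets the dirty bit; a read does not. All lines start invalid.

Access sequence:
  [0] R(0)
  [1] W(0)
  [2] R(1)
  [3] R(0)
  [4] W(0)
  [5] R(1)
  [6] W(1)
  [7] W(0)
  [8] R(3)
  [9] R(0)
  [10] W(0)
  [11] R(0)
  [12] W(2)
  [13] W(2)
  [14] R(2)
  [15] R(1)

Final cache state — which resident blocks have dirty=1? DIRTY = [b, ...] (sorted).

DIRTY = [2]

0: R B0 -> L0 miss  d=-]
1: W B0 -> L0 hit  d=D]
2: R B1 -> L1 miss  d=-]
3: R B0 -> L0 hit  d=D]
4: W B0 -> L0 hit  d=D]
5: R B1 -> L1 hit  d=-]
6: W B1 -> L1 hit  d=D]
7: W B0 -> L0 hit  d=D]
8: R B3 -> L1 miss wb->B1  d=-]
9: R B0 -> L0 hit  d=D]
10: W B0 -> L0 hit  d=D]
11: R B0 -> L0 hit  d=D]
12: W B2 -> L0 miss wb->B0  d=D]
13: W B2 -> L0 hit  d=D]
14: R B2 -> L0 hit  d=D]
15: R B1 -> L1 miss  d=-]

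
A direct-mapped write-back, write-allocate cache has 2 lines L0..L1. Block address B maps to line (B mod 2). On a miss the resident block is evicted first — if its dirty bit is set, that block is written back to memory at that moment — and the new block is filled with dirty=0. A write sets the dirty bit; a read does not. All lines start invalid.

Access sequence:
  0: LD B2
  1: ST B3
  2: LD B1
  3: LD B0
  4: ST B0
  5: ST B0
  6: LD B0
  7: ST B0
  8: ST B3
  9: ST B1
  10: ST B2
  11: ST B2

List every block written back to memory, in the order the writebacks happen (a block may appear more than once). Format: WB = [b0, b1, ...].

  0 | R B2 → L0 miss [-]
  1 | W B3 → L1 miss [D]
  2 | R B1 → L1 miss wb→B3 [-]
  3 | R B0 → L0 miss [-]
  4 | W B0 → L0 hit [D]
  5 | W B0 → L0 hit [D]
  6 | R B0 → L0 hit [D]
  7 | W B0 → L0 hit [D]
  8 | W B3 → L1 miss [D]
  9 | W B1 → L1 miss wb→B3 [D]
  10 | W B2 → L0 miss wb→B0 [D]
  11 | W B2 → L0 hit [D]

WB = [3, 3, 0]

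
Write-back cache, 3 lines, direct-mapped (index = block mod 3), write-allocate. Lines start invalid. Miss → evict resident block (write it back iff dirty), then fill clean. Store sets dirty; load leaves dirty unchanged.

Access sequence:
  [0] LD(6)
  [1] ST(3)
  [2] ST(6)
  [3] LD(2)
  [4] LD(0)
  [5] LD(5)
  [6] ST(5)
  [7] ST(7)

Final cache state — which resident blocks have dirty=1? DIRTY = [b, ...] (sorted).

DIRTY = [5, 7]

0: R B6 -> L0 miss  d=-]
1: W B3 -> L0 miss  d=D]
2: W B6 -> L0 miss wb->B3  d=D]
3: R B2 -> L2 miss  d=-]
4: R B0 -> L0 miss wb->B6  d=-]
5: R B5 -> L2 miss  d=-]
6: W B5 -> L2 hit  d=D]
7: W B7 -> L1 miss  d=D]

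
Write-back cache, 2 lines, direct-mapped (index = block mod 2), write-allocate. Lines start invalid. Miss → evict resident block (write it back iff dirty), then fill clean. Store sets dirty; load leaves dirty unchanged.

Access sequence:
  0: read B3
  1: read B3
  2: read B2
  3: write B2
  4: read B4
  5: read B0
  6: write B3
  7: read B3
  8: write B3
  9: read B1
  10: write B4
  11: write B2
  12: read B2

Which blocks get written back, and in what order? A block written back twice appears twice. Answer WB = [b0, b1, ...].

0: R B3 -> L1 miss  d=-]
1: R B3 -> L1 hit  d=-]
2: R B2 -> L0 miss  d=-]
3: W B2 -> L0 hit  d=D]
4: R B4 -> L0 miss wb->B2  d=-]
5: R B0 -> L0 miss  d=-]
6: W B3 -> L1 hit  d=D]
7: R B3 -> L1 hit  d=D]
8: W B3 -> L1 hit  d=D]
9: R B1 -> L1 miss wb->B3  d=-]
10: W B4 -> L0 miss  d=D]
11: W B2 -> L0 miss wb->B4  d=D]
12: R B2 -> L0 hit  d=D]

WB = [2, 3, 4]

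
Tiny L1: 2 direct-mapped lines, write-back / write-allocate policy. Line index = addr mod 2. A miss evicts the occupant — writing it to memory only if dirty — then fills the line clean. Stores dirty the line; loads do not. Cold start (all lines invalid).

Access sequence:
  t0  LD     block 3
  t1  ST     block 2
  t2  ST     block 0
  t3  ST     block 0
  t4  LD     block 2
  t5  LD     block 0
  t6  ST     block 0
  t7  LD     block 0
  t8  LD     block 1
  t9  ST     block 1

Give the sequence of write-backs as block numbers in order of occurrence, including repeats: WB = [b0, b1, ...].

0: R B3 → L1 miss [-]
1: W B2 → L0 miss [D]
2: W B0 → L0 miss wb→B2 [D]
3: W B0 → L0 hit [D]
4: R B2 → L0 miss wb→B0 [-]
5: R B0 → L0 miss [-]
6: W B0 → L0 hit [D]
7: R B0 → L0 hit [D]
8: R B1 → L1 miss [-]
9: W B1 → L1 hit [D]

WB = [2, 0]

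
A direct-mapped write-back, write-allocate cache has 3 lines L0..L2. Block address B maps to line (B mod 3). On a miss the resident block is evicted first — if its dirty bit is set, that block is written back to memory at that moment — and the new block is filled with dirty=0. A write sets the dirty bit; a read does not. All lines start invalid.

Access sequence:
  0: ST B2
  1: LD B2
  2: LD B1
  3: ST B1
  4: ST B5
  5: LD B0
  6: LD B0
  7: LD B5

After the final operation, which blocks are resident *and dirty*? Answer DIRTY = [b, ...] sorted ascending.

0: W B2 -> L2 miss  d=D]
1: R B2 -> L2 hit  d=D]
2: R B1 -> L1 miss  d=-]
3: W B1 -> L1 hit  d=D]
4: W B5 -> L2 miss wb->B2  d=D]
5: R B0 -> L0 miss  d=-]
6: R B0 -> L0 hit  d=-]
7: R B5 -> L2 hit  d=D]

DIRTY = [1, 5]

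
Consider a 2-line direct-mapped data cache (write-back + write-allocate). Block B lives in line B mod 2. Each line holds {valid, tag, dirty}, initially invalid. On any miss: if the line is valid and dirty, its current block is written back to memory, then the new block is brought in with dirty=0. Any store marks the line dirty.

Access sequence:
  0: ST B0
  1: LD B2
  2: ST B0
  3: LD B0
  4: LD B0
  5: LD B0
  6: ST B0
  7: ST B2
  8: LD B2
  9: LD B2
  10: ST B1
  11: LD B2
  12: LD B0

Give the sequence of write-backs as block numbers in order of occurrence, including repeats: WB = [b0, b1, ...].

  0 | W B0 → L0 miss [D]
  1 | R B2 → L0 miss wb→B0 [-]
  2 | W B0 → L0 miss [D]
  3 | R B0 → L0 hit [D]
  4 | R B0 → L0 hit [D]
  5 | R B0 → L0 hit [D]
  6 | W B0 → L0 hit [D]
  7 | W B2 → L0 miss wb→B0 [D]
  8 | R B2 → L0 hit [D]
  9 | R B2 → L0 hit [D]
  10 | W B1 → L1 miss [D]
  11 | R B2 → L0 hit [D]
  12 | R B0 → L0 miss wb→B2 [-]

WB = [0, 0, 2]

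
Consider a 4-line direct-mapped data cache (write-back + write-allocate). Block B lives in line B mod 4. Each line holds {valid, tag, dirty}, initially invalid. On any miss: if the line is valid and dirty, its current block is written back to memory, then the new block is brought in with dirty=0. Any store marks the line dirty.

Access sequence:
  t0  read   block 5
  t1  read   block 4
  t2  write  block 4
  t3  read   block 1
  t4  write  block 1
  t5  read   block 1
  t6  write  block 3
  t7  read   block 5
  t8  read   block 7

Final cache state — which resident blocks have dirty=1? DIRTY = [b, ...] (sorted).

DIRTY = [4]

0: R B5 -> L1 miss  d=-]
1: R B4 -> L0 miss  d=-]
2: W B4 -> L0 hit  d=D]
3: R B1 -> L1 miss  d=-]
4: W B1 -> L1 hit  d=D]
5: R B1 -> L1 hit  d=D]
6: W B3 -> L3 miss  d=D]
7: R B5 -> L1 miss wb->B1  d=-]
8: R B7 -> L3 miss wb->B3  d=-]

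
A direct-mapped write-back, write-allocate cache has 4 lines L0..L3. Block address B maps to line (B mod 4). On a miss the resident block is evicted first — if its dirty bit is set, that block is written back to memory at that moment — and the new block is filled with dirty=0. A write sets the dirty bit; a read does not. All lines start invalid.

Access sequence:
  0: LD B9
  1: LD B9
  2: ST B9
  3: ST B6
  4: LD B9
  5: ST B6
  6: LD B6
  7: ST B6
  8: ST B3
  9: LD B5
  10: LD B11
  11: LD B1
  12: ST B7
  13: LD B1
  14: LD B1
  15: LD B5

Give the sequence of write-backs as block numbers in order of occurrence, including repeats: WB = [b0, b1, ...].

  0 | R B9 → L1 miss [-]
  1 | R B9 → L1 hit [-]
  2 | W B9 → L1 hit [D]
  3 | W B6 → L2 miss [D]
  4 | R B9 → L1 hit [D]
  5 | W B6 → L2 hit [D]
  6 | R B6 → L2 hit [D]
  7 | W B6 → L2 hit [D]
  8 | W B3 → L3 miss [D]
  9 | R B5 → L1 miss wb→B9 [-]
  10 | R B11 → L3 miss wb→B3 [-]
  11 | R B1 → L1 miss [-]
  12 | W B7 → L3 miss [D]
  13 | R B1 → L1 hit [-]
  14 | R B1 → L1 hit [-]
  15 | R B5 → L1 miss [-]

WB = [9, 3]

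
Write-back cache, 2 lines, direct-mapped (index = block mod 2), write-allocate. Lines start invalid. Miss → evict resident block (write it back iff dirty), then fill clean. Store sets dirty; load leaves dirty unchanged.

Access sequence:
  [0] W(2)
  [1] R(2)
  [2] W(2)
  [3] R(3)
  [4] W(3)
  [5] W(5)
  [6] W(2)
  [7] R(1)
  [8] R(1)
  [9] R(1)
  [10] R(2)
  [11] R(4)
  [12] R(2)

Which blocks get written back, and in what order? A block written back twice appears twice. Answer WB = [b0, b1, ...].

WB = [3, 5, 2]

0: W B2 → L0 miss [D]
1: R B2 → L0 hit [D]
2: W B2 → L0 hit [D]
3: R B3 → L1 miss [-]
4: W B3 → L1 hit [D]
5: W B5 → L1 miss wb→B3 [D]
6: W B2 → L0 hit [D]
7: R B1 → L1 miss wb→B5 [-]
8: R B1 → L1 hit [-]
9: R B1 → L1 hit [-]
10: R B2 → L0 hit [D]
11: R B4 → L0 miss wb→B2 [-]
12: R B2 → L0 miss [-]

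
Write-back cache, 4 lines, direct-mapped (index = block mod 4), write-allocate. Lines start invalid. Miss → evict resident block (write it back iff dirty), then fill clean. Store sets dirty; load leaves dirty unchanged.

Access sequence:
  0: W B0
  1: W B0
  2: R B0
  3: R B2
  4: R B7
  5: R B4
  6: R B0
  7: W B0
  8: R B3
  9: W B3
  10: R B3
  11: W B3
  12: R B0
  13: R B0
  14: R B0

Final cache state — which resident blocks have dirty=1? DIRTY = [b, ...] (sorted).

DIRTY = [0, 3]

  0 | W B0 → L0 miss [D]
  1 | W B0 → L0 hit [D]
  2 | R B0 → L0 hit [D]
  3 | R B2 → L2 miss [-]
  4 | R B7 → L3 miss [-]
  5 | R B4 → L0 miss wb→B0 [-]
  6 | R B0 → L0 miss [-]
  7 | W B0 → L0 hit [D]
  8 | R B3 → L3 miss [-]
  9 | W B3 → L3 hit [D]
  10 | R B3 → L3 hit [D]
  11 | W B3 → L3 hit [D]
  12 | R B0 → L0 hit [D]
  13 | R B0 → L0 hit [D]
  14 | R B0 → L0 hit [D]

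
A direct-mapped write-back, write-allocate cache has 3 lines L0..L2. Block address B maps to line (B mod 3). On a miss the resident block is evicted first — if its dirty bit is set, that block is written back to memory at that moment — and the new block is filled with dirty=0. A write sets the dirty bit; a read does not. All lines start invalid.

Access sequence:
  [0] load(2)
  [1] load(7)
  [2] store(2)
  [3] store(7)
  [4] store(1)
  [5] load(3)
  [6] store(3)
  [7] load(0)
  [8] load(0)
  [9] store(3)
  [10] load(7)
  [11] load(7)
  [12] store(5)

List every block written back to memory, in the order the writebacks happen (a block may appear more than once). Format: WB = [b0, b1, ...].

WB = [7, 3, 1, 2]

0: R B2 → L2 miss [-]
1: R B7 → L1 miss [-]
2: W B2 → L2 hit [D]
3: W B7 → L1 hit [D]
4: W B1 → L1 miss wb→B7 [D]
5: R B3 → L0 miss [-]
6: W B3 → L0 hit [D]
7: R B0 → L0 miss wb→B3 [-]
8: R B0 → L0 hit [-]
9: W B3 → L0 miss [D]
10: R B7 → L1 miss wb→B1 [-]
11: R B7 → L1 hit [-]
12: W B5 → L2 miss wb→B2 [D]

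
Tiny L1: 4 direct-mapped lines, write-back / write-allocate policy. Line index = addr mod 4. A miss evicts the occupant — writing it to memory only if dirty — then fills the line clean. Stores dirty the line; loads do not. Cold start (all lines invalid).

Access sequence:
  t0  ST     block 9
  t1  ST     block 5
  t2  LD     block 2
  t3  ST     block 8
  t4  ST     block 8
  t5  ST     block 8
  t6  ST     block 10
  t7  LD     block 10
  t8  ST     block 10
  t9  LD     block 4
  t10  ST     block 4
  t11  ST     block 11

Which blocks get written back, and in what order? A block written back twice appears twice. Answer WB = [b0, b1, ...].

WB = [9, 8]

0: W B9 -> L1 miss  d=D]
1: W B5 -> L1 miss wb->B9  d=D]
2: R B2 -> L2 miss  d=-]
3: W B8 -> L0 miss  d=D]
4: W B8 -> L0 hit  d=D]
5: W B8 -> L0 hit  d=D]
6: W B10 -> L2 miss  d=D]
7: R B10 -> L2 hit  d=D]
8: W B10 -> L2 hit  d=D]
9: R B4 -> L0 miss wb->B8  d=-]
10: W B4 -> L0 hit  d=D]
11: W B11 -> L3 miss  d=D]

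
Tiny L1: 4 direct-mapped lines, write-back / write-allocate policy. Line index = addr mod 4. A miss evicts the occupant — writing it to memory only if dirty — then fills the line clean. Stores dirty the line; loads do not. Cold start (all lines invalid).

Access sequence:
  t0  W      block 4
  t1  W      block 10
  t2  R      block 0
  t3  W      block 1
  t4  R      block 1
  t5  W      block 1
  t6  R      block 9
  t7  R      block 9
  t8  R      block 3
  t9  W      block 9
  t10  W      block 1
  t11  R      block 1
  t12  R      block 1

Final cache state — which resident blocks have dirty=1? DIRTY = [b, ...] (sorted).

0: W B4 → L0 miss [D]
1: W B10 → L2 miss [D]
2: R B0 → L0 miss wb→B4 [-]
3: W B1 → L1 miss [D]
4: R B1 → L1 hit [D]
5: W B1 → L1 hit [D]
6: R B9 → L1 miss wb→B1 [-]
7: R B9 → L1 hit [-]
8: R B3 → L3 miss [-]
9: W B9 → L1 hit [D]
10: W B1 → L1 miss wb→B9 [D]
11: R B1 → L1 hit [D]
12: R B1 → L1 hit [D]

DIRTY = [1, 10]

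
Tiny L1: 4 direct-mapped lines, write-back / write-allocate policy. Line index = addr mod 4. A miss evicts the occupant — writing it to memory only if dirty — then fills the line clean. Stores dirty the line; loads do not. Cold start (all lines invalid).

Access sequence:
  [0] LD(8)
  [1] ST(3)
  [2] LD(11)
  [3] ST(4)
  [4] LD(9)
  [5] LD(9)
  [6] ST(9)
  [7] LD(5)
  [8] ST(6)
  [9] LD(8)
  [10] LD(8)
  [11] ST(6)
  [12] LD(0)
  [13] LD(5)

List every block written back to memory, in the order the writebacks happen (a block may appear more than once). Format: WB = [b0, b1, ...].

  0 | R B8 → L0 miss [-]
  1 | W B3 → L3 miss [D]
  2 | R B11 → L3 miss wb→B3 [-]
  3 | W B4 → L0 miss [D]
  4 | R B9 → L1 miss [-]
  5 | R B9 → L1 hit [-]
  6 | W B9 → L1 hit [D]
  7 | R B5 → L1 miss wb→B9 [-]
  8 | W B6 → L2 miss [D]
  9 | R B8 → L0 miss wb→B4 [-]
  10 | R B8 → L0 hit [-]
  11 | W B6 → L2 hit [D]
  12 | R B0 → L0 miss [-]
  13 | R B5 → L1 hit [-]

WB = [3, 9, 4]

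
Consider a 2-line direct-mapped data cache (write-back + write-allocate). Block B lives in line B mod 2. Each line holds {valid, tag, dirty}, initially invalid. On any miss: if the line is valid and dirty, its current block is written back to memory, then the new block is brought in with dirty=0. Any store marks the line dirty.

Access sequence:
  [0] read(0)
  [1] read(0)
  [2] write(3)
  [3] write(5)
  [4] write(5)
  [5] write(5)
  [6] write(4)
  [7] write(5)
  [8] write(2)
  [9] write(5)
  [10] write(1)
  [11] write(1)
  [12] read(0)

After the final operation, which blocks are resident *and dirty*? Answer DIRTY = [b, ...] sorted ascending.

DIRTY = [1]

  0 | R B0 → L0 miss [-]
  1 | R B0 → L0 hit [-]
  2 | W B3 → L1 miss [D]
  3 | W B5 → L1 miss wb→B3 [D]
  4 | W B5 → L1 hit [D]
  5 | W B5 → L1 hit [D]
  6 | W B4 → L0 miss [D]
  7 | W B5 → L1 hit [D]
  8 | W B2 → L0 miss wb→B4 [D]
  9 | W B5 → L1 hit [D]
  10 | W B1 → L1 miss wb→B5 [D]
  11 | W B1 → L1 hit [D]
  12 | R B0 → L0 miss wb→B2 [-]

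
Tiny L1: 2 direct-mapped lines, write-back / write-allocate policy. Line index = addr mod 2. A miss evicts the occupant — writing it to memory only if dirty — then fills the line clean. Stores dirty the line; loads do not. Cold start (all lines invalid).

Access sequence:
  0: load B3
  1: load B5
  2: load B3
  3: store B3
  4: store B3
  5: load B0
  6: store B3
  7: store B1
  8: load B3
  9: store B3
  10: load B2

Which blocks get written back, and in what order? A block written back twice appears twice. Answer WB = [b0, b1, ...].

WB = [3, 1]

  0 | R B3 → L1 miss [-]
  1 | R B5 → L1 miss [-]
  2 | R B3 → L1 miss [-]
  3 | W B3 → L1 hit [D]
  4 | W B3 → L1 hit [D]
  5 | R B0 → L0 miss [-]
  6 | W B3 → L1 hit [D]
  7 | W B1 → L1 miss wb→B3 [D]
  8 | R B3 → L1 miss wb→B1 [-]
  9 | W B3 → L1 hit [D]
  10 | R B2 → L0 miss [-]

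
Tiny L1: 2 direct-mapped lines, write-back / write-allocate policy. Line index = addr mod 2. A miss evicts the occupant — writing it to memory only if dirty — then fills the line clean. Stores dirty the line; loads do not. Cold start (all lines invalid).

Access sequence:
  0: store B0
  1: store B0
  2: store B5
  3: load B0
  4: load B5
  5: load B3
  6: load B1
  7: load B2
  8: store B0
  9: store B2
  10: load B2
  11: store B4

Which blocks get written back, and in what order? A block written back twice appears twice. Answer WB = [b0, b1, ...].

  0 | W B0 → L0 miss [D]
  1 | W B0 → L0 hit [D]
  2 | W B5 → L1 miss [D]
  3 | R B0 → L0 hit [D]
  4 | R B5 → L1 hit [D]
  5 | R B3 → L1 miss wb→B5 [-]
  6 | R B1 → L1 miss [-]
  7 | R B2 → L0 miss wb→B0 [-]
  8 | W B0 → L0 miss [D]
  9 | W B2 → L0 miss wb→B0 [D]
  10 | R B2 → L0 hit [D]
  11 | W B4 → L0 miss wb→B2 [D]

WB = [5, 0, 0, 2]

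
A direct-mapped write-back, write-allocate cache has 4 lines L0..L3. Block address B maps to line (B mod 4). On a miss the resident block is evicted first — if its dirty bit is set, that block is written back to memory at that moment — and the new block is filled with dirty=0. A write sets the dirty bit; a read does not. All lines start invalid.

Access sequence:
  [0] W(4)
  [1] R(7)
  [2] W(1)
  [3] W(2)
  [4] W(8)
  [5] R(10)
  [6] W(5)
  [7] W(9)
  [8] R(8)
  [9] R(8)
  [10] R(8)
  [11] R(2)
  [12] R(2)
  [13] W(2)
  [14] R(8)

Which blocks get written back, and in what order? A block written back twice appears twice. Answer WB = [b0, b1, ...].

WB = [4, 2, 1, 5]

0: W B4 → L0 miss [D]
1: R B7 → L3 miss [-]
2: W B1 → L1 miss [D]
3: W B2 → L2 miss [D]
4: W B8 → L0 miss wb→B4 [D]
5: R B10 → L2 miss wb→B2 [-]
6: W B5 → L1 miss wb→B1 [D]
7: W B9 → L1 miss wb→B5 [D]
8: R B8 → L0 hit [D]
9: R B8 → L0 hit [D]
10: R B8 → L0 hit [D]
11: R B2 → L2 miss [-]
12: R B2 → L2 hit [-]
13: W B2 → L2 hit [D]
14: R B8 → L0 hit [D]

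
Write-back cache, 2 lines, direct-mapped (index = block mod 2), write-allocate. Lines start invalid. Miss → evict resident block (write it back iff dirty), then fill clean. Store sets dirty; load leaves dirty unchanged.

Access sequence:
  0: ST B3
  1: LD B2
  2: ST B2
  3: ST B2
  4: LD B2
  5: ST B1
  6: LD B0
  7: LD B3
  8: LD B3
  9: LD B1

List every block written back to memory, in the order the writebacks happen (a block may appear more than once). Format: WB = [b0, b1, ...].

WB = [3, 2, 1]

0: W B3 → L1 miss [D]
1: R B2 → L0 miss [-]
2: W B2 → L0 hit [D]
3: W B2 → L0 hit [D]
4: R B2 → L0 hit [D]
5: W B1 → L1 miss wb→B3 [D]
6: R B0 → L0 miss wb→B2 [-]
7: R B3 → L1 miss wb→B1 [-]
8: R B3 → L1 hit [-]
9: R B1 → L1 miss [-]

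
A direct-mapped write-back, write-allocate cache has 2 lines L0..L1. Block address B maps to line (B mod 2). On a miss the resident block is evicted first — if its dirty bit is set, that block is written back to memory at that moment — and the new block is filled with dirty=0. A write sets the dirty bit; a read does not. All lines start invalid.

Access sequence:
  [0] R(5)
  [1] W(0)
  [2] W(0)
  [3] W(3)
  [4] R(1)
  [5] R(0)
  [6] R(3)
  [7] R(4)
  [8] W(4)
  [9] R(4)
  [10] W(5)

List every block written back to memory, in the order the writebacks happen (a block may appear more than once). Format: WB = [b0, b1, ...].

0: R B5 → L1 miss [-]
1: W B0 → L0 miss [D]
2: W B0 → L0 hit [D]
3: W B3 → L1 miss [D]
4: R B1 → L1 miss wb→B3 [-]
5: R B0 → L0 hit [D]
6: R B3 → L1 miss [-]
7: R B4 → L0 miss wb→B0 [-]
8: W B4 → L0 hit [D]
9: R B4 → L0 hit [D]
10: W B5 → L1 miss [D]

WB = [3, 0]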